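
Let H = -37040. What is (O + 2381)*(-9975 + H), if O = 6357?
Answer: -410817070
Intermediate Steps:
(O + 2381)*(-9975 + H) = (6357 + 2381)*(-9975 - 37040) = 8738*(-47015) = -410817070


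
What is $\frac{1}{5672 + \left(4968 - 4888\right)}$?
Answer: $\frac{1}{5752} \approx 0.00017385$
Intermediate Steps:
$\frac{1}{5672 + \left(4968 - 4888\right)} = \frac{1}{5672 + 80} = \frac{1}{5752}$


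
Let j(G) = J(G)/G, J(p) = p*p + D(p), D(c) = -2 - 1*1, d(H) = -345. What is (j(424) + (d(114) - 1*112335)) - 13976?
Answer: -53522371/424 ≈ -1.2623e+5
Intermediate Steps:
D(c) = -3 (D(c) = -2 - 1 = -3)
J(p) = -3 + p**2 (J(p) = p*p - 3 = p**2 - 3 = -3 + p**2)
j(G) = (-3 + G**2)/G
(j(424) + (d(114) - 1*112335)) - 13976 = ((424 - 3/424) + (-345 - 1*112335)) - 13976 = ((424 - 3*1/424) + (-345 - 112335)) - 13976 = ((424 - 3/424) - 112680) - 13976 = (179773/424 - 112680) - 13976 = -47596547/424 - 13976 = -53522371/424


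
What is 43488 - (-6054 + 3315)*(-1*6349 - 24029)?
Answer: -83161854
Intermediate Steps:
43488 - (-6054 + 3315)*(-1*6349 - 24029) = 43488 - (-2739)*(-6349 - 24029) = 43488 - (-2739)*(-30378) = 43488 - 1*83205342 = 43488 - 83205342 = -83161854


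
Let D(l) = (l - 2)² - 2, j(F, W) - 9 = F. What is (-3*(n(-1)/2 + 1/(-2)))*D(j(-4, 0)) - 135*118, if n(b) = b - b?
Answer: -31839/2 ≈ -15920.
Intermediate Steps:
j(F, W) = 9 + F
n(b) = 0
D(l) = -2 + (-2 + l)² (D(l) = (-2 + l)² - 2 = -2 + (-2 + l)²)
(-3*(n(-1)/2 + 1/(-2)))*D(j(-4, 0)) - 135*118 = (-3*(0/2 + 1/(-2)))*(-2 + (-2 + (9 - 4))²) - 135*118 = (-3*(0*(½) + 1*(-½)))*(-2 + (-2 + 5)²) - 15930 = (-3*(0 - ½))*(-2 + 3²) - 15930 = (-3*(-½))*(-2 + 9) - 15930 = (3/2)*7 - 15930 = 21/2 - 15930 = -31839/2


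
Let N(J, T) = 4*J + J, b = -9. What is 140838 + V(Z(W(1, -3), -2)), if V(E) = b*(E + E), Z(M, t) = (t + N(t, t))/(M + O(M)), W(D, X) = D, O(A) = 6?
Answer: 986082/7 ≈ 1.4087e+5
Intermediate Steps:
N(J, T) = 5*J
Z(M, t) = 6*t/(6 + M) (Z(M, t) = (t + 5*t)/(M + 6) = (6*t)/(6 + M) = 6*t/(6 + M))
V(E) = -18*E (V(E) = -9*(E + E) = -18*E)
140838 + V(Z(W(1, -3), -2)) = 140838 - 108*(-2)/(6 + 1) = 140838 - 108*(-2)/7 = 140838 - 18*(-12/7) = 140838 + 216/7 = 986082/7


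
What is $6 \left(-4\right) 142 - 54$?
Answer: $-3462$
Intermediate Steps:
$6 \left(-4\right) 142 - 54 = \left(-24\right) 142 - 54 = -3408 - 54 = -3462$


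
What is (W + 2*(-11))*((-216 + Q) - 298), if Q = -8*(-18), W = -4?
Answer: 9620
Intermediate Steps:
Q = 144
(W + 2*(-11))*((-216 + Q) - 298) = (-4 + 2*(-11))*((-216 + 144) - 298) = (-4 - 22)*(-72 - 298) = -26*(-370) = 9620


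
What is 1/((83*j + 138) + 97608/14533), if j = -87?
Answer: -14533/102839631 ≈ -0.00014132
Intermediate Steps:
1/((83*j + 138) + 97608/14533) = 1/((83*(-87) + 138) + 97608/14533) = 1/((-7221 + 138) + 97608*(1/14533)) = 1/(-7083 + 97608/14533) = 1/(-102839631/14533) = -14533/102839631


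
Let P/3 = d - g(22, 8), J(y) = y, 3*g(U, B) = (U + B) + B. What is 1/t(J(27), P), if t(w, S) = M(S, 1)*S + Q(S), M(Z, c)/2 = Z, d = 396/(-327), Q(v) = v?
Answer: 11881/40692246 ≈ 0.00029197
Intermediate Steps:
d = -132/109 (d = 396*(-1/327) = -132/109 ≈ -1.2110)
g(U, B) = U/3 + 2*B/3 (g(U, B) = ((U + B) + B)/3 = ((B + U) + B)/3 = (U + 2*B)/3 = U/3 + 2*B/3)
M(Z, c) = 2*Z
P = -4538/109 (P = 3*(-132/109 - ((1/3)*22 + (2/3)*8)) = 3*(-132/109 - (22/3 + 16/3)) = 3*(-132/109 - 1*38/3) = 3*(-132/109 - 38/3) = 3*(-4538/327) = -4538/109 ≈ -41.633)
t(w, S) = S + 2*S**2 (t(w, S) = (2*S)*S + S = 2*S**2 + S = S + 2*S**2)
1/t(J(27), P) = 1/(-4538*(1 + 2*(-4538/109))/109) = 1/(-4538*(1 - 9076/109)/109) = 1/(-4538/109*(-8967/109)) = 1/(40692246/11881) = 11881/40692246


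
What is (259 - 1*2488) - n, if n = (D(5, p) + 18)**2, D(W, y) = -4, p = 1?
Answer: -2425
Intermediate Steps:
n = 196 (n = (-4 + 18)**2 = 14**2 = 196)
(259 - 1*2488) - n = (259 - 1*2488) - 1*196 = (259 - 2488) - 196 = -2229 - 196 = -2425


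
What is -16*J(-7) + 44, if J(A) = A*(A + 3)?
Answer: -404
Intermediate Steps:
J(A) = A*(3 + A)
-16*J(-7) + 44 = -(-112)*(3 - 7) + 44 = -(-112)*(-4) + 44 = -16*28 + 44 = -448 + 44 = -404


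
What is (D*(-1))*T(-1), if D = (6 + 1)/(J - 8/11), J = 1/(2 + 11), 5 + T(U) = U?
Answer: -2002/31 ≈ -64.581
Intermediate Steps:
T(U) = -5 + U
J = 1/13 ≈ 0.076923
D = -1001/93 (D = (6 + 1)/(1/13 - 8/11) = 7/(1/13 - 8*1/11) = 7/(1/13 - 8/11) = 7/(-93/143) = 7*(-143/93) = -1001/93 ≈ -10.763)
(D*(-1))*T(-1) = (-1001/93*(-1))*(-5 - 1) = (1001/93)*(-6) = -2002/31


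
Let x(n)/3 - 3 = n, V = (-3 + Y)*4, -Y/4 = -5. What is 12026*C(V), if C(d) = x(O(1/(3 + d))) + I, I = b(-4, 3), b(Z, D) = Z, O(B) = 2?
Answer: 132286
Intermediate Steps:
Y = 20 (Y = -4*(-5) = 20)
V = 68 (V = (-3 + 20)*4 = 17*4 = 68)
I = -4
x(n) = 9 + 3*n
C(d) = 11 (C(d) = (9 + 3*2) - 4 = (9 + 6) - 4 = 15 - 4 = 11)
12026*C(V) = 12026*11 = 132286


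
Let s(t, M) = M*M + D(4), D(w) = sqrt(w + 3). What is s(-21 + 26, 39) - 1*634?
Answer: 887 + sqrt(7) ≈ 889.65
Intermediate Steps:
D(w) = sqrt(3 + w)
s(t, M) = sqrt(7) + M**2 (s(t, M) = M*M + sqrt(3 + 4) = M**2 + sqrt(7) = sqrt(7) + M**2)
s(-21 + 26, 39) - 1*634 = (sqrt(7) + 39**2) - 1*634 = (sqrt(7) + 1521) - 634 = (1521 + sqrt(7)) - 634 = 887 + sqrt(7)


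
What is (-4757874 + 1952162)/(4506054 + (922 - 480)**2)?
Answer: -1402856/2350709 ≈ -0.59678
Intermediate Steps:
(-4757874 + 1952162)/(4506054 + (922 - 480)**2) = -2805712/(4506054 + 442**2) = -2805712/(4506054 + 195364) = -2805712/4701418 = -2805712*1/4701418 = -1402856/2350709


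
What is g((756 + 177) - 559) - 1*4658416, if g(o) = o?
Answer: -4658042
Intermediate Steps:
g((756 + 177) - 559) - 1*4658416 = ((756 + 177) - 559) - 1*4658416 = (933 - 559) - 4658416 = 374 - 4658416 = -4658042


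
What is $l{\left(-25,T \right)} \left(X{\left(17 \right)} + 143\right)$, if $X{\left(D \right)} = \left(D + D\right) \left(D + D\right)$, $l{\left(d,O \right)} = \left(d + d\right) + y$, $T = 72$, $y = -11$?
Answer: $-79239$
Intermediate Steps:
$l{\left(d,O \right)} = -11 + 2 d$ ($l{\left(d,O \right)} = \left(d + d\right) - 11 = 2 d - 11 = -11 + 2 d$)
$X{\left(D \right)} = 4 D^{2}$ ($X{\left(D \right)} = 2 D 2 D = 4 D^{2}$)
$l{\left(-25,T \right)} \left(X{\left(17 \right)} + 143\right) = \left(-11 + 2 \left(-25\right)\right) \left(4 \cdot 17^{2} + 143\right) = \left(-11 - 50\right) \left(4 \cdot 289 + 143\right) = - 61 \left(1156 + 143\right) = \left(-61\right) 1299 = -79239$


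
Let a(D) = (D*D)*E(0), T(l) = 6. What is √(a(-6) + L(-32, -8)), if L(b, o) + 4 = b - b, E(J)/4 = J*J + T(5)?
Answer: 2*√215 ≈ 29.326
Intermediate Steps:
E(J) = 24 + 4*J² (E(J) = 4*(J*J + 6) = 4*(J² + 6) = 4*(6 + J²) = 24 + 4*J²)
a(D) = 24*D² (a(D) = (D*D)*(24 + 4*0²) = D²*(24 + 4*0) = D²*(24 + 0) = D²*24 = 24*D²)
L(b, o) = -4 (L(b, o) = -4 + (b - b) = -4 + 0 = -4)
√(a(-6) + L(-32, -8)) = √(24*(-6)² - 4) = √(24*36 - 4) = √(864 - 4) = √860 = 2*√215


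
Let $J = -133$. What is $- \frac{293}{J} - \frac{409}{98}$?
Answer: $- \frac{3669}{1862} \approx -1.9705$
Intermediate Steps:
$- \frac{293}{J} - \frac{409}{98} = - \frac{293}{-133} - \frac{409}{98} = \left(-293\right) \left(- \frac{1}{133}\right) - \frac{409}{98} = \frac{293}{133} - \frac{409}{98} = - \frac{3669}{1862}$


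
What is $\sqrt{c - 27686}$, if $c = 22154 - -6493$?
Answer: $31$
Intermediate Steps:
$c = 28647$ ($c = 22154 + 6493 = 28647$)
$\sqrt{c - 27686} = \sqrt{28647 - 27686} = \sqrt{961} = 31$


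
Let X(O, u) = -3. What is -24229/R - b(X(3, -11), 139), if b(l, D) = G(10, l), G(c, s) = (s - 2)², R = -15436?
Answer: -361671/15436 ≈ -23.430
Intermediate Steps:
G(c, s) = (-2 + s)²
b(l, D) = (-2 + l)²
-24229/R - b(X(3, -11), 139) = -24229/(-15436) - (-2 - 3)² = -24229*(-1/15436) - 1*(-5)² = 24229/15436 - 1*25 = 24229/15436 - 25 = -361671/15436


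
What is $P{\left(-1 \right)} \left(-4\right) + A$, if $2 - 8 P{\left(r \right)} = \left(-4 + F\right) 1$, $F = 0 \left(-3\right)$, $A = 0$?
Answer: $-3$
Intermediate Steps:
$F = 0$
$P{\left(r \right)} = \frac{3}{4}$ ($P{\left(r \right)} = \frac{1}{4} - \frac{\left(-4 + 0\right) 1}{8} = \frac{1}{4} - \frac{\left(-4\right) 1}{8} = \frac{1}{4} - - \frac{1}{2} = \frac{1}{4} + \frac{1}{2} = \frac{3}{4}$)
$P{\left(-1 \right)} \left(-4\right) + A = \frac{3}{4} \left(-4\right) + 0 = -3 + 0 = -3$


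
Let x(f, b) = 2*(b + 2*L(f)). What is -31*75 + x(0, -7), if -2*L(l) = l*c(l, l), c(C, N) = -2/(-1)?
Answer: -2339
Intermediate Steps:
c(C, N) = 2 (c(C, N) = -2*(-1) = 2)
L(l) = -l (L(l) = -l*2/2 = -l)
x(f, b) = -4*f + 2*b (x(f, b) = 2*(b + 2*(-f)) = 2*(b - 2*f) = -4*f + 2*b)
-31*75 + x(0, -7) = -31*75 + (-4*0 + 2*(-7)) = -2325 + (0 - 14) = -2325 - 14 = -2339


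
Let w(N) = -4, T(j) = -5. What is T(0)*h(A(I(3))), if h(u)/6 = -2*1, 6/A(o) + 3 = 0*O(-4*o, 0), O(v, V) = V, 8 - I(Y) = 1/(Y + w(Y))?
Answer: 60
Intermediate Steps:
I(Y) = 8 - 1/(-4 + Y) (I(Y) = 8 - 1/(Y - 4) = 8 - 1/(-4 + Y))
A(o) = -2 (A(o) = 6/(-3 + 0*0) = 6/(-3 + 0) = 6/(-3) = 6*(-1/3) = -2)
h(u) = -12 (h(u) = 6*(-2*1) = 6*(-2) = -12)
T(0)*h(A(I(3))) = -5*(-12) = 60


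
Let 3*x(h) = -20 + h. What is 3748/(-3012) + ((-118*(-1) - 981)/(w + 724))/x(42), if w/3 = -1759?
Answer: -91906025/75424998 ≈ -1.2185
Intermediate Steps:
w = -5277 (w = 3*(-1759) = -5277)
x(h) = -20/3 + h/3 (x(h) = (-20 + h)/3 = -20/3 + h/3)
3748/(-3012) + ((-118*(-1) - 981)/(w + 724))/x(42) = 3748/(-3012) + ((-118*(-1) - 981)/(-5277 + 724))/(-20/3 + (⅓)*42) = 3748*(-1/3012) + ((118 - 981)/(-4553))/(-20/3 + 14) = -937/753 + (-863*(-1/4553))/(22/3) = -937/753 + (863/4553)*(3/22) = -937/753 + 2589/100166 = -91906025/75424998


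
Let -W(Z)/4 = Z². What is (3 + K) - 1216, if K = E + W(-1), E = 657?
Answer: -560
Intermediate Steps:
W(Z) = -4*Z²
K = 653 (K = 657 - 4*(-1)² = 657 - 4*1 = 657 - 4 = 653)
(3 + K) - 1216 = (3 + 653) - 1216 = 656 - 1216 = -560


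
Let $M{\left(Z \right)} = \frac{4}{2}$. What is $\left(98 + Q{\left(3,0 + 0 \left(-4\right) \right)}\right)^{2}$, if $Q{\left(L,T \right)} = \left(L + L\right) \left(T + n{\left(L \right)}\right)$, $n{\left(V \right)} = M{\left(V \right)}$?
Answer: $12100$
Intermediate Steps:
$M{\left(Z \right)} = 2$ ($M{\left(Z \right)} = 4 \cdot \frac{1}{2} = 2$)
$n{\left(V \right)} = 2$
$Q{\left(L,T \right)} = 2 L \left(2 + T\right)$ ($Q{\left(L,T \right)} = \left(L + L\right) \left(T + 2\right) = 2 L \left(2 + T\right)$)
$\left(98 + Q{\left(3,0 + 0 \left(-4\right) \right)}\right)^{2} = \left(98 + 2 \cdot 3 \left(2 + \left(0 + 0 \left(-4\right)\right)\right)\right)^{2} = \left(98 + 2 \cdot 3 \left(2 + \left(0 + 0\right)\right)\right)^{2} = \left(98 + 2 \cdot 3 \left(2 + 0\right)\right)^{2} = \left(98 + 2 \cdot 3 \cdot 2\right)^{2} = \left(98 + 12\right)^{2} = 110^{2} = 12100$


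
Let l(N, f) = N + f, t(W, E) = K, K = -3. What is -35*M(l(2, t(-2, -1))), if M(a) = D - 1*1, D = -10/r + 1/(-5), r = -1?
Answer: -308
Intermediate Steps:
t(W, E) = -3
D = 49/5 (D = -10/(-1) + 1/(-5) = -10*(-1) + 1*(-⅕) = 10 - ⅕ = 49/5 ≈ 9.8000)
M(a) = 44/5 (M(a) = 49/5 - 1*1 = 49/5 - 1 = 44/5)
-35*M(l(2, t(-2, -1))) = -35*44/5 = -308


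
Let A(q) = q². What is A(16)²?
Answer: 65536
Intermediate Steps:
A(16)² = (16²)² = 256² = 65536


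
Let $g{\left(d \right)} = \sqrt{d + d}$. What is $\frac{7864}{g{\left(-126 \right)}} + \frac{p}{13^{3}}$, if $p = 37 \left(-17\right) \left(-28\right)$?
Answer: $\frac{17612}{2197} - \frac{3932 i \sqrt{7}}{21} \approx 8.0164 - 495.39 i$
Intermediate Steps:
$p = 17612$ ($p = \left(-629\right) \left(-28\right) = 17612$)
$g{\left(d \right)} = \sqrt{2} \sqrt{d}$ ($g{\left(d \right)} = \sqrt{2 d} = \sqrt{2} \sqrt{d}$)
$\frac{7864}{g{\left(-126 \right)}} + \frac{p}{13^{3}} = \frac{7864}{\sqrt{2} \sqrt{-126}} + \frac{17612}{13^{3}} = \frac{7864}{\sqrt{2} \cdot 3 i \sqrt{14}} + \frac{17612}{2197} = \frac{7864}{6 i \sqrt{7}} + 17612 \cdot \frac{1}{2197} = 7864 \left(- \frac{i \sqrt{7}}{42}\right) + \frac{17612}{2197} = - \frac{3932 i \sqrt{7}}{21} + \frac{17612}{2197} = \frac{17612}{2197} - \frac{3932 i \sqrt{7}}{21}$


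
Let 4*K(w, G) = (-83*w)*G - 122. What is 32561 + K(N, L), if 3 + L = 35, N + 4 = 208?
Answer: -205851/2 ≈ -1.0293e+5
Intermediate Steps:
N = 204 (N = -4 + 208 = 204)
L = 32 (L = -3 + 35 = 32)
K(w, G) = -61/2 - 83*G*w/4 (K(w, G) = ((-83*w)*G - 122)/4 = (-83*G*w - 122)/4 = (-122 - 83*G*w)/4 = -61/2 - 83*G*w/4)
32561 + K(N, L) = 32561 + (-61/2 - 83/4*32*204) = 32561 + (-61/2 - 135456) = 32561 - 270973/2 = -205851/2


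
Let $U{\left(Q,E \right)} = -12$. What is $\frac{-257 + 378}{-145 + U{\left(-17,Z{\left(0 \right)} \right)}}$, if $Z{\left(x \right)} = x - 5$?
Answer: $- \frac{121}{157} \approx -0.7707$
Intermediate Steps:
$Z{\left(x \right)} = -5 + x$ ($Z{\left(x \right)} = x - 5 = -5 + x$)
$\frac{-257 + 378}{-145 + U{\left(-17,Z{\left(0 \right)} \right)}} = \frac{-257 + 378}{-145 - 12} = \frac{121}{-157} = 121 \left(- \frac{1}{157}\right) = - \frac{121}{157}$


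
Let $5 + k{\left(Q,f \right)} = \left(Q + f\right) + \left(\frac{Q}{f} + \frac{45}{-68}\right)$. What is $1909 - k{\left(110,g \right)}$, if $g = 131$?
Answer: $\frac{14901499}{8908} \approx 1672.8$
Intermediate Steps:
$k{\left(Q,f \right)} = - \frac{385}{68} + Q + f + \frac{Q}{f}$ ($k{\left(Q,f \right)} = -5 + \left(\left(Q + f\right) + \left(\frac{Q}{f} + \frac{45}{-68}\right)\right) = -5 + \left(\left(Q + f\right) + \left(\frac{Q}{f} + 45 \left(- \frac{1}{68}\right)\right)\right) = -5 + \left(\left(Q + f\right) + \left(\frac{Q}{f} - \frac{45}{68}\right)\right) = -5 + \left(\left(Q + f\right) + \left(- \frac{45}{68} + \frac{Q}{f}\right)\right) = -5 + \left(- \frac{45}{68} + Q + f + \frac{Q}{f}\right) = - \frac{385}{68} + Q + f + \frac{Q}{f}$)
$1909 - k{\left(110,g \right)} = 1909 - \left(- \frac{385}{68} + 110 + 131 + \frac{110}{131}\right) = 1909 - \frac{2103873}{8908} = \frac{14901499}{8908}$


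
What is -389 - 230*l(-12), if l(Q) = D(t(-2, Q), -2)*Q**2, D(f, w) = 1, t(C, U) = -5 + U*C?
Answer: -33509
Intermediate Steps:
t(C, U) = -5 + C*U
l(Q) = Q**2 (l(Q) = 1*Q**2 = Q**2)
-389 - 230*l(-12) = -389 - 230*(-12)**2 = -389 - 230*144 = -389 - 33120 = -33509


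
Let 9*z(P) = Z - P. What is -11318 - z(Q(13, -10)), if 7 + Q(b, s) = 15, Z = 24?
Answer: -101878/9 ≈ -11320.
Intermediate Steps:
Q(b, s) = 8 (Q(b, s) = -7 + 15 = 8)
z(P) = 8/3 - P/9 (z(P) = (24 - P)/9 = 8/3 - P/9)
-11318 - z(Q(13, -10)) = -11318 - (8/3 - 1/9*8) = -11318 - (8/3 - 8/9) = -11318 - 1*16/9 = -11318 - 16/9 = -101878/9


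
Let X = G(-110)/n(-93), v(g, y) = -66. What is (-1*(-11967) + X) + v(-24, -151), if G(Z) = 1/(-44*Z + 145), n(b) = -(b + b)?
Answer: 11034726211/927210 ≈ 11901.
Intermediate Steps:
n(b) = -2*b
G(Z) = 1/(145 - 44*Z)
X = 1/927210 (X = (-1/(-145 + 44*(-110)))/((-2*(-93))) = -1/(-145 - 4840)/186 = -1/(-4985)*(1/186) = -1*(-1/4985)*(1/186) = (1/4985)*(1/186) = 1/927210 ≈ 1.0785e-6)
(-1*(-11967) + X) + v(-24, -151) = (-1*(-11967) + 1/927210) - 66 = (11967 + 1/927210) - 66 = 11095922071/927210 - 66 = 11034726211/927210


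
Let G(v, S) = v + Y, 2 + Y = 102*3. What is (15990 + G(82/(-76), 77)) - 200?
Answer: 611531/38 ≈ 16093.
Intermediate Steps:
Y = 304 (Y = -2 + 102*3 = -2 + 306 = 304)
G(v, S) = 304 + v (G(v, S) = v + 304 = 304 + v)
(15990 + G(82/(-76), 77)) - 200 = (15990 + (304 + 82/(-76))) - 200 = (15990 + (304 + 82*(-1/76))) - 200 = (15990 + (304 - 41/38)) - 200 = (15990 + 11511/38) - 200 = 619131/38 - 200 = 611531/38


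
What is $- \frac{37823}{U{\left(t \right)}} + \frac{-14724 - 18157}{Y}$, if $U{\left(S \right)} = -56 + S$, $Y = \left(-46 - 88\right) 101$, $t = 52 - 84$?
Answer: $\frac{257395005}{595496} \approx 432.24$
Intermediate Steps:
$t = -32$ ($t = 52 - 84 = -32$)
$Y = -13534$ ($Y = \left(-134\right) 101 = -13534$)
$- \frac{37823}{U{\left(t \right)}} + \frac{-14724 - 18157}{Y} = - \frac{37823}{-56 - 32} + \frac{-14724 - 18157}{-13534} = - \frac{37823}{-88} + \left(-14724 - 18157\right) \left(- \frac{1}{13534}\right) = \left(-37823\right) \left(- \frac{1}{88}\right) - - \frac{32881}{13534} = \frac{37823}{88} + \frac{32881}{13534} = \frac{257395005}{595496}$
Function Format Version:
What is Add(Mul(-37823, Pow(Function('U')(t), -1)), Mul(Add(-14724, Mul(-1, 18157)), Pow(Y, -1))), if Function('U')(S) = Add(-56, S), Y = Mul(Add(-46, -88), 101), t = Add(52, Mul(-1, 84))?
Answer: Rational(257395005, 595496) ≈ 432.24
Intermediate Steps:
t = -32 (t = Add(52, -84) = -32)
Y = -13534 (Y = Mul(-134, 101) = -13534)
Add(Mul(-37823, Pow(Function('U')(t), -1)), Mul(Add(-14724, Mul(-1, 18157)), Pow(Y, -1))) = Add(Mul(-37823, Pow(Add(-56, -32), -1)), Mul(Add(-14724, Mul(-1, 18157)), Pow(-13534, -1))) = Add(Mul(-37823, Pow(-88, -1)), Mul(Add(-14724, -18157), Rational(-1, 13534))) = Add(Mul(-37823, Rational(-1, 88)), Mul(-32881, Rational(-1, 13534))) = Add(Rational(37823, 88), Rational(32881, 13534)) = Rational(257395005, 595496)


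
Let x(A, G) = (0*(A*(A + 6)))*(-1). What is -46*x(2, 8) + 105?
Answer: 105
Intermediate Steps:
x(A, G) = 0 (x(A, G) = (0*(A*(6 + A)))*(-1) = 0*(-1) = 0)
-46*x(2, 8) + 105 = -46*0 + 105 = 0 + 105 = 105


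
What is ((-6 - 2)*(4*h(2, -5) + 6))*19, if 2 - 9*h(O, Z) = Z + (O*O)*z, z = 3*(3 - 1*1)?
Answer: 2128/9 ≈ 236.44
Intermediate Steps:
z = 6 (z = 3*(3 - 1) = 3*2 = 6)
h(O, Z) = 2/9 - 2*O²/3 - Z/9 (h(O, Z) = 2/9 - (Z + (O*O)*6)/9 = 2/9 - (Z + O²*6)/9 = 2/9 - (Z + 6*O²)/9 = 2/9 + (-2*O²/3 - Z/9) = 2/9 - 2*O²/3 - Z/9)
((-6 - 2)*(4*h(2, -5) + 6))*19 = ((-6 - 2)*(4*(2/9 - ⅔*2² - ⅑*(-5)) + 6))*19 = -8*(4*(2/9 - ⅔*4 + 5/9) + 6)*19 = -8*(4*(2/9 - 8/3 + 5/9) + 6)*19 = -8*(4*(-17/9) + 6)*19 = -8*(-68/9 + 6)*19 = -8*(-14/9)*19 = (112/9)*19 = 2128/9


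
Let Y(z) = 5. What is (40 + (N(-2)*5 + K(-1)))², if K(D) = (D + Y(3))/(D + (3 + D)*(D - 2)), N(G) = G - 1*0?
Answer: 42436/49 ≈ 866.04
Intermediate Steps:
N(G) = G (N(G) = G + 0 = G)
K(D) = (5 + D)/(D + (-2 + D)*(3 + D)) (K(D) = (D + 5)/(D + (3 + D)*(D - 2)) = (5 + D)/(D + (3 + D)*(-2 + D)) = (5 + D)/(D + (-2 + D)*(3 + D)))
(40 + (N(-2)*5 + K(-1)))² = (40 + (-2*5 + (5 - 1)/(-6 + (-1)² + 2*(-1))))² = (40 + (-10 + 4/(-6 + 1 - 2)))² = (40 + (-10 + 4/(-7)))² = (40 + (-10 - ⅐*4))² = (40 + (-10 - 4/7))² = (40 - 74/7)² = (206/7)² = 42436/49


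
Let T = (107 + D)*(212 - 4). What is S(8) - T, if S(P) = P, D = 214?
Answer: -66760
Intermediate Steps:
T = 66768 (T = (107 + 214)*(212 - 4) = 321*208 = 66768)
S(8) - T = 8 - 1*66768 = 8 - 66768 = -66760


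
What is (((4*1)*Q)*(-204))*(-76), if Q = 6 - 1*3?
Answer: 186048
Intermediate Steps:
Q = 3 (Q = 6 - 3 = 3)
(((4*1)*Q)*(-204))*(-76) = (((4*1)*3)*(-204))*(-76) = ((4*3)*(-204))*(-76) = (12*(-204))*(-76) = -2448*(-76) = 186048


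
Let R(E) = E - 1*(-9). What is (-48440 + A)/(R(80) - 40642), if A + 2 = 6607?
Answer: 41835/40553 ≈ 1.0316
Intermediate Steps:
R(E) = 9 + E (R(E) = E + 9 = 9 + E)
A = 6605 (A = -2 + 6607 = 6605)
(-48440 + A)/(R(80) - 40642) = (-48440 + 6605)/((9 + 80) - 40642) = -41835/(89 - 40642) = -41835/(-40553) = -41835*(-1/40553) = 41835/40553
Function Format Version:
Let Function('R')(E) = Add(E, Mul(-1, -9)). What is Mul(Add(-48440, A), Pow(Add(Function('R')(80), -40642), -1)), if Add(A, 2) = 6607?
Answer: Rational(41835, 40553) ≈ 1.0316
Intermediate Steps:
Function('R')(E) = Add(9, E) (Function('R')(E) = Add(E, 9) = Add(9, E))
A = 6605 (A = Add(-2, 6607) = 6605)
Mul(Add(-48440, A), Pow(Add(Function('R')(80), -40642), -1)) = Mul(Add(-48440, 6605), Pow(Add(Add(9, 80), -40642), -1)) = Mul(-41835, Pow(Add(89, -40642), -1)) = Mul(-41835, Pow(-40553, -1)) = Mul(-41835, Rational(-1, 40553)) = Rational(41835, 40553)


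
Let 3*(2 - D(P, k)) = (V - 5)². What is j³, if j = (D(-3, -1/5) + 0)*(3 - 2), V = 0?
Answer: -6859/27 ≈ -254.04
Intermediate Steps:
D(P, k) = -19/3 (D(P, k) = 2 - (0 - 5)²/3 = 2 - ⅓*(-5)² = 2 - ⅓*25 = 2 - 25/3 = -19/3)
j = -19/3 (j = (-19/3 + 0)*(3 - 2) = -19/3*1 = -19/3 ≈ -6.3333)
j³ = (-19/3)³ = -6859/27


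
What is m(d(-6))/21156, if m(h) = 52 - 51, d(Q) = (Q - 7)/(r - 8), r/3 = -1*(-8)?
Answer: 1/21156 ≈ 4.7268e-5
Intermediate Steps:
r = 24 (r = 3*(-1*(-8)) = 3*8 = 24)
d(Q) = -7/16 + Q/16 (d(Q) = (Q - 7)/(24 - 8) = (-7 + Q)/16 = (-7 + Q)*(1/16) = -7/16 + Q/16)
m(h) = 1
m(d(-6))/21156 = 1/21156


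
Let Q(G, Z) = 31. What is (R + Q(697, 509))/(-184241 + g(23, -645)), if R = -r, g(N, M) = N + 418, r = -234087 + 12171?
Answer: -221947/183800 ≈ -1.2075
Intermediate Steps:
r = -221916
g(N, M) = 418 + N
R = 221916 (R = -1*(-221916) = 221916)
(R + Q(697, 509))/(-184241 + g(23, -645)) = (221916 + 31)/(-184241 + (418 + 23)) = 221947/(-184241 + 441) = 221947/(-183800) = 221947*(-1/183800) = -221947/183800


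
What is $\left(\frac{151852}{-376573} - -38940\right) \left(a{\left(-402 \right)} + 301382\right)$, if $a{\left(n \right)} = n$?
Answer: $\frac{4413450559152640}{376573} \approx 1.172 \cdot 10^{10}$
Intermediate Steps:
$\left(\frac{151852}{-376573} - -38940\right) \left(a{\left(-402 \right)} + 301382\right) = \left(\frac{151852}{-376573} - -38940\right) \left(-402 + 301382\right) = \left(151852 \left(- \frac{1}{376573}\right) + 38940\right) 300980 = \left(- \frac{151852}{376573} + 38940\right) 300980 = \frac{14663600768}{376573} \cdot 300980 = \frac{4413450559152640}{376573}$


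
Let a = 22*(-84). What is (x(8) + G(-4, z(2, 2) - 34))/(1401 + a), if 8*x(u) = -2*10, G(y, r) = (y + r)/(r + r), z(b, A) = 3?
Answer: 20/4619 ≈ 0.0043299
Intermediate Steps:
a = -1848
G(y, r) = (r + y)/(2*r) (G(y, r) = (r + y)/((2*r)) = (r + y)*(1/(2*r)) = (r + y)/(2*r))
x(u) = -5/2 (x(u) = (-2*10)/8 = (⅛)*(-20) = -5/2)
(x(8) + G(-4, z(2, 2) - 34))/(1401 + a) = (-5/2 + ((3 - 34) - 4)/(2*(3 - 34)))/(1401 - 1848) = (-5/2 + (½)*(-31 - 4)/(-31))/(-447) = (-5/2 + (½)*(-1/31)*(-35))*(-1/447) = (-5/2 + 35/62)*(-1/447) = -60/31*(-1/447) = 20/4619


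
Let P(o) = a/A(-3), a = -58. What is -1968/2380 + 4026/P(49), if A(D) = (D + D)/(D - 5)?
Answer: -3650277/69020 ≈ -52.887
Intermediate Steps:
A(D) = 2*D/(-5 + D) (A(D) = (2*D)/(-5 + D) = 2*D/(-5 + D))
P(o) = -232/3 (P(o) = -58/(2*(-3)/(-5 - 3)) = -58/(2*(-3)/(-8)) = -58/(2*(-3)*(-⅛)) = -58/¾ = -58*4/3 = -232/3)
-1968/2380 + 4026/P(49) = -1968/2380 + 4026/(-232/3) = -1968*1/2380 + 4026*(-3/232) = -492/595 - 6039/116 = -3650277/69020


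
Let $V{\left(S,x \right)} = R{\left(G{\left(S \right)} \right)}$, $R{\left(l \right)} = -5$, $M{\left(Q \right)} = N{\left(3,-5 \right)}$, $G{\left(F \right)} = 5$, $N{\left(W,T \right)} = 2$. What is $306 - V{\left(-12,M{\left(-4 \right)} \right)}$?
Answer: $311$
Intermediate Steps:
$M{\left(Q \right)} = 2$
$V{\left(S,x \right)} = -5$
$306 - V{\left(-12,M{\left(-4 \right)} \right)} = 306 - -5 = 306 + 5 = 311$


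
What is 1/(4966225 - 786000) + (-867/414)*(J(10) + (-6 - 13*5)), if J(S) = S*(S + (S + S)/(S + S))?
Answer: -15705105279/192290350 ≈ -81.674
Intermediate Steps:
J(S) = S*(1 + S) (J(S) = S*(S + (2*S)/((2*S))) = S*(S + (2*S)*(1/(2*S))) = S*(S + 1) = S*(1 + S))
1/(4966225 - 786000) + (-867/414)*(J(10) + (-6 - 13*5)) = 1/(4966225 - 786000) + (-867/414)*(10*(1 + 10) + (-6 - 13*5)) = 1/4180225 + (-867*1/414)*(10*11 + (-6 - 65)) = 1/4180225 - 289*(110 - 71)/138 = 1/4180225 - 289/138*39 = 1/4180225 - 3757/46 = -15705105279/192290350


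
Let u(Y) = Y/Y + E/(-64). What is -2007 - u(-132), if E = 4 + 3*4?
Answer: -8031/4 ≈ -2007.8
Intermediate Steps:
E = 16 (E = 4 + 12 = 16)
u(Y) = 3/4 (u(Y) = Y/Y + 16/(-64) = 1 + 16*(-1/64) = 1 - 1/4 = 3/4)
-2007 - u(-132) = -2007 - 1*3/4 = -2007 - 3/4 = -8031/4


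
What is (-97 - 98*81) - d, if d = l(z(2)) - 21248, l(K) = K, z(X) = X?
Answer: 13211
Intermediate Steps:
d = -21246 (d = 2 - 21248 = -21246)
(-97 - 98*81) - d = (-97 - 98*81) - 1*(-21246) = (-97 - 7938) + 21246 = -8035 + 21246 = 13211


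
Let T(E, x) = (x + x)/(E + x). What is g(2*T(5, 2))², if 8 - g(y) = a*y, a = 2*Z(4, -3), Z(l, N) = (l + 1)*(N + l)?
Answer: 576/49 ≈ 11.755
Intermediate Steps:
Z(l, N) = (1 + l)*(N + l)
T(E, x) = 2*x/(E + x) (T(E, x) = (2*x)/(E + x) = 2*x/(E + x))
a = 10 (a = 2*(-3 + 4 + 4² - 3*4) = 2*(-3 + 4 + 16 - 12) = 2*5 = 10)
g(y) = 8 - 10*y
g(2*T(5, 2))² = (8 - 20*2*2/(5 + 2))² = (8 - 20*2*2/7)² = (8 - 20*2*2*(⅐))² = (8 - 20*4/7)² = (8 - 10*8/7)² = (8 - 80/7)² = (-24/7)² = 576/49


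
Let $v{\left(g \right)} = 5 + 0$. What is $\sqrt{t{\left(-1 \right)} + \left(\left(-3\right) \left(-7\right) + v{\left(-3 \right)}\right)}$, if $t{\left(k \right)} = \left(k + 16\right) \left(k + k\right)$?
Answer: $2 i \approx 2.0 i$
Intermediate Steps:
$t{\left(k \right)} = 2 k \left(16 + k\right)$ ($t{\left(k \right)} = \left(16 + k\right) 2 k = 2 k \left(16 + k\right)$)
$v{\left(g \right)} = 5$
$\sqrt{t{\left(-1 \right)} + \left(\left(-3\right) \left(-7\right) + v{\left(-3 \right)}\right)} = \sqrt{2 \left(-1\right) \left(16 - 1\right) + \left(\left(-3\right) \left(-7\right) + 5\right)} = \sqrt{2 \left(-1\right) 15 + \left(21 + 5\right)} = \sqrt{-30 + 26} = \sqrt{-4} = 2 i$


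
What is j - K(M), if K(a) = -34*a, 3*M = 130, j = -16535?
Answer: -45185/3 ≈ -15062.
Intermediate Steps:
M = 130/3 (M = (⅓)*130 = 130/3 ≈ 43.333)
j - K(M) = -16535 - (-34)*130/3 = -16535 - 1*(-4420/3) = -16535 + 4420/3 = -45185/3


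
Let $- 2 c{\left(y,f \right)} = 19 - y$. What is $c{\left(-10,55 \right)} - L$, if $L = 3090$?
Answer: $- \frac{6209}{2} \approx -3104.5$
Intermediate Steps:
$c{\left(y,f \right)} = - \frac{19}{2} + \frac{y}{2}$ ($c{\left(y,f \right)} = - \frac{19 - y}{2} = - \frac{19}{2} + \frac{y}{2}$)
$c{\left(-10,55 \right)} - L = \left(- \frac{19}{2} + \frac{1}{2} \left(-10\right)\right) - 3090 = \left(- \frac{19}{2} - 5\right) - 3090 = - \frac{29}{2} - 3090 = - \frac{6209}{2}$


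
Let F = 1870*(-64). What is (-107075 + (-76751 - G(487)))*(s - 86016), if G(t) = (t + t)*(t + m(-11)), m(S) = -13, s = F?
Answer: 132777179392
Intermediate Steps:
F = -119680
s = -119680
G(t) = 2*t*(-13 + t) (G(t) = (t + t)*(t - 13) = (2*t)*(-13 + t) = 2*t*(-13 + t))
(-107075 + (-76751 - G(487)))*(s - 86016) = (-107075 + (-76751 - 2*487*(-13 + 487)))*(-119680 - 86016) = (-107075 + (-76751 - 2*487*474))*(-205696) = (-107075 + (-76751 - 1*461676))*(-205696) = (-107075 + (-76751 - 461676))*(-205696) = (-107075 - 538427)*(-205696) = -645502*(-205696) = 132777179392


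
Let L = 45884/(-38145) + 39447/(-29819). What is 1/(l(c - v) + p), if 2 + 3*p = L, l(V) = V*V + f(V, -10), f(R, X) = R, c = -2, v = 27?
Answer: 3412337265/2765670046859 ≈ 0.0012338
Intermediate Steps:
L = -2872920811/1137445755 (L = 45884*(-1/38145) + 39447*(-1/29819) = -45884/38145 - 39447/29819 = -2872920811/1137445755 ≈ -2.5258)
l(V) = V + V² (l(V) = V*V + V = V² + V = V + V²)
p = -5147812321/3412337265 (p = -⅔ + (⅓)*(-2872920811/1137445755) = -⅔ - 2872920811/3412337265 = -5147812321/3412337265 ≈ -1.5086)
1/(l(c - v) + p) = 1/((-2 - 1*27)*(1 + (-2 - 1*27)) - 5147812321/3412337265) = 1/((-2 - 27)*(1 + (-2 - 27)) - 5147812321/3412337265) = 1/(-29*(1 - 29) - 5147812321/3412337265) = 1/(-29*(-28) - 5147812321/3412337265) = 1/(812 - 5147812321/3412337265) = 1/(2765670046859/3412337265) = 3412337265/2765670046859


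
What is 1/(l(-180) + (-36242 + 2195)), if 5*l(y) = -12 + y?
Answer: -5/170427 ≈ -2.9338e-5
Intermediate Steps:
l(y) = -12/5 + y/5 (l(y) = (-12 + y)/5 = -12/5 + y/5)
1/(l(-180) + (-36242 + 2195)) = 1/((-12/5 + (⅕)*(-180)) + (-36242 + 2195)) = 1/((-12/5 - 36) - 34047) = 1/(-192/5 - 34047) = 1/(-170427/5) = -5/170427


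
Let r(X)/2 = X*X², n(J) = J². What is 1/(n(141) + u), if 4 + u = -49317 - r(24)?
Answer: -1/57088 ≈ -1.7517e-5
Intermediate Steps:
r(X) = 2*X³ (r(X) = 2*(X*X²) = 2*X³)
u = -76969 (u = -4 + (-49317 - 2*24³) = -4 + (-49317 - 2*13824) = -4 + (-49317 - 1*27648) = -4 + (-49317 - 27648) = -4 - 76965 = -76969)
1/(n(141) + u) = 1/(141² - 76969) = 1/(19881 - 76969) = 1/(-57088) = -1/57088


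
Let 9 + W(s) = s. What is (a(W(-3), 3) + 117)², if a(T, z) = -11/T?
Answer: 2002225/144 ≈ 13904.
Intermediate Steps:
W(s) = -9 + s
(a(W(-3), 3) + 117)² = (-11/(-9 - 3) + 117)² = (-11/(-12) + 117)² = (-11*(-1/12) + 117)² = (11/12 + 117)² = (1415/12)² = 2002225/144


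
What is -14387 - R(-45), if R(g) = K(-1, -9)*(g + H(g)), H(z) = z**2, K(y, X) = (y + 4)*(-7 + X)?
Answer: 80653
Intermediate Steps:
K(y, X) = (-7 + X)*(4 + y) (K(y, X) = (4 + y)*(-7 + X) = (-7 + X)*(4 + y))
R(g) = -48*g - 48*g**2 (R(g) = (-28 - 7*(-1) + 4*(-9) - 9*(-1))*(g + g**2) = (-28 + 7 - 36 + 9)*(g + g**2) = -48*(g + g**2) = -48*g - 48*g**2)
-14387 - R(-45) = -14387 - 48*(-45)*(-1 - 1*(-45)) = -14387 - 48*(-45)*(-1 + 45) = -14387 - 48*(-45)*44 = -14387 - 1*(-95040) = -14387 + 95040 = 80653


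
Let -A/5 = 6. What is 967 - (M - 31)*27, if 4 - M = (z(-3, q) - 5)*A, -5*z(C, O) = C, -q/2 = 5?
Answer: 5260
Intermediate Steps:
A = -30 (A = -5*6 = -30)
q = -10 (q = -2*5 = -10)
z(C, O) = -C/5
M = -128 (M = 4 - (-1/5*(-3) - 5)*(-30) = 4 - (3/5 - 5)*(-30) = 4 - (-22)*(-30)/5 = 4 - 1*132 = 4 - 132 = -128)
967 - (M - 31)*27 = 967 - (-128 - 31)*27 = 967 - (-159)*27 = 967 - 1*(-4293) = 967 + 4293 = 5260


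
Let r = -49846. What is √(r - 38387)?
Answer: I*√88233 ≈ 297.04*I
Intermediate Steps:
√(r - 38387) = √(-49846 - 38387) = √(-88233) = I*√88233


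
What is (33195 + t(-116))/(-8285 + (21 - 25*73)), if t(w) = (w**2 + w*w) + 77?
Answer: -60184/10089 ≈ -5.9653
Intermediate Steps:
t(w) = 77 + 2*w**2 (t(w) = (w**2 + w**2) + 77 = 2*w**2 + 77 = 77 + 2*w**2)
(33195 + t(-116))/(-8285 + (21 - 25*73)) = (33195 + (77 + 2*(-116)**2))/(-8285 + (21 - 25*73)) = (33195 + (77 + 2*13456))/(-8285 + (21 - 1825)) = (33195 + (77 + 26912))/(-8285 - 1804) = (33195 + 26989)/(-10089) = 60184*(-1/10089) = -60184/10089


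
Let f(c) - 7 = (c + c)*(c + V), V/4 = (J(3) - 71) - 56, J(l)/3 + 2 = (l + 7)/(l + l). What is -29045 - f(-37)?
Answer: -69678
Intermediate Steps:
J(l) = -6 + 3*(7 + l)/(2*l) (J(l) = -6 + 3*((l + 7)/(l + l)) = -6 + 3*((7 + l)/((2*l))) = -6 + 3*((7 + l)*(1/(2*l))) = -6 + 3*((7 + l)/(2*l)) = -6 + 3*(7 + l)/(2*l))
V = -512 (V = 4*(((3/2)*(7 - 3*3)/3 - 71) - 56) = 4*(((3/2)*(⅓)*(7 - 9) - 71) - 56) = 4*(((3/2)*(⅓)*(-2) - 71) - 56) = 4*((-1 - 71) - 56) = 4*(-72 - 56) = 4*(-128) = -512)
f(c) = 7 + 2*c*(-512 + c) (f(c) = 7 + (c + c)*(c - 512) = 7 + (2*c)*(-512 + c) = 7 + 2*c*(-512 + c))
-29045 - f(-37) = -29045 - (7 - 1024*(-37) + 2*(-37)²) = -29045 - (7 + 37888 + 2*1369) = -29045 - (7 + 37888 + 2738) = -29045 - 1*40633 = -29045 - 40633 = -69678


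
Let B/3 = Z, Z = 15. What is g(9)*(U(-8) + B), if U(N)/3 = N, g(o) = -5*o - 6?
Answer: -1071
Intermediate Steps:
g(o) = -6 - 5*o
B = 45 (B = 3*15 = 45)
U(N) = 3*N
g(9)*(U(-8) + B) = (-6 - 5*9)*(3*(-8) + 45) = (-6 - 45)*(-24 + 45) = -51*21 = -1071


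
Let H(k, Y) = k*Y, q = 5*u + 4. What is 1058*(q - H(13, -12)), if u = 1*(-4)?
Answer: 148120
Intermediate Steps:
u = -4
q = -16 (q = 5*(-4) + 4 = -20 + 4 = -16)
H(k, Y) = Y*k
1058*(q - H(13, -12)) = 1058*(-16 - (-12)*13) = 1058*(-16 - 1*(-156)) = 1058*(-16 + 156) = 1058*140 = 148120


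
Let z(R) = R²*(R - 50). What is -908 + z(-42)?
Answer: -163196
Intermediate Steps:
z(R) = R²*(-50 + R)
-908 + z(-42) = -908 + (-42)²*(-50 - 42) = -908 + 1764*(-92) = -908 - 162288 = -163196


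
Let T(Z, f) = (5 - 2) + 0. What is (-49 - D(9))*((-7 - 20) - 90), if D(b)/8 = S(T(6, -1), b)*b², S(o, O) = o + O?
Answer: 915525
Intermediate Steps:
T(Z, f) = 3 (T(Z, f) = 3 + 0 = 3)
S(o, O) = O + o
D(b) = 8*b²*(3 + b) (D(b) = 8*((b + 3)*b²) = 8*((3 + b)*b²) = 8*(b²*(3 + b)) = 8*b²*(3 + b))
(-49 - D(9))*((-7 - 20) - 90) = (-49 - 8*9²*(3 + 9))*((-7 - 20) - 90) = (-49 - 8*81*12)*(-27 - 90) = (-49 - 1*7776)*(-117) = (-49 - 7776)*(-117) = -7825*(-117) = 915525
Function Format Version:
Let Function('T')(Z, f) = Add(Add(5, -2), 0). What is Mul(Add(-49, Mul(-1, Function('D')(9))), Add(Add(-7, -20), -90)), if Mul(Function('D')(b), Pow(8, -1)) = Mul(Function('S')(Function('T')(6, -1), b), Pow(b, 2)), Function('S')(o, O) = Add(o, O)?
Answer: 915525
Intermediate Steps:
Function('T')(Z, f) = 3 (Function('T')(Z, f) = Add(3, 0) = 3)
Function('S')(o, O) = Add(O, o)
Function('D')(b) = Mul(8, Pow(b, 2), Add(3, b)) (Function('D')(b) = Mul(8, Mul(Add(b, 3), Pow(b, 2))) = Mul(8, Mul(Add(3, b), Pow(b, 2))) = Mul(8, Mul(Pow(b, 2), Add(3, b))) = Mul(8, Pow(b, 2), Add(3, b)))
Mul(Add(-49, Mul(-1, Function('D')(9))), Add(Add(-7, -20), -90)) = Mul(Add(-49, Mul(-1, Mul(8, Pow(9, 2), Add(3, 9)))), Add(Add(-7, -20), -90)) = Mul(Add(-49, Mul(-1, Mul(8, 81, 12))), Add(-27, -90)) = Mul(Add(-49, Mul(-1, 7776)), -117) = Mul(Add(-49, -7776), -117) = Mul(-7825, -117) = 915525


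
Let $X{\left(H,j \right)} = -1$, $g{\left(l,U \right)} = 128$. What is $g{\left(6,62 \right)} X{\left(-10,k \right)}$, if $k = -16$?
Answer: $-128$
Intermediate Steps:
$g{\left(6,62 \right)} X{\left(-10,k \right)} = 128 \left(-1\right) = -128$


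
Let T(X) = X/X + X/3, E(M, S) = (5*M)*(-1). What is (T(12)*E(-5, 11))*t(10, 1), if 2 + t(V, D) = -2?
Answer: -500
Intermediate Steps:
E(M, S) = -5*M
T(X) = 1 + X/3 (T(X) = 1 + X*(⅓) = 1 + X/3)
t(V, D) = -4 (t(V, D) = -2 - 2 = -4)
(T(12)*E(-5, 11))*t(10, 1) = ((1 + (⅓)*12)*(-5*(-5)))*(-4) = ((1 + 4)*25)*(-4) = (5*25)*(-4) = 125*(-4) = -500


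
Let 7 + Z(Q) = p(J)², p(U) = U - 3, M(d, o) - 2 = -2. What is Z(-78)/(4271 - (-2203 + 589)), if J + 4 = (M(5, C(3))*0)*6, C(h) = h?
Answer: 42/5885 ≈ 0.0071368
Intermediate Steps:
M(d, o) = 0 (M(d, o) = 2 - 2 = 0)
J = -4 (J = -4 + (0*0)*6 = -4 + 0*6 = -4 + 0 = -4)
p(U) = -3 + U
Z(Q) = 42 (Z(Q) = -7 + (-3 - 4)² = -7 + (-7)² = -7 + 49 = 42)
Z(-78)/(4271 - (-2203 + 589)) = 42/(4271 - (-2203 + 589)) = 42/(4271 - 1*(-1614)) = 42/(4271 + 1614) = 42/5885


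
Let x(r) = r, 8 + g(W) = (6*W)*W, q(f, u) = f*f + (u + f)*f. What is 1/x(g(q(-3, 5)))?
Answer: 1/46 ≈ 0.021739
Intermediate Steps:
q(f, u) = f² + f*(f + u) (q(f, u) = f² + (f + u)*f = f² + f*(f + u))
g(W) = -8 + 6*W² (g(W) = -8 + (6*W)*W = -8 + 6*W²)
1/x(g(q(-3, 5))) = 1/(-8 + 6*(-3*(5 + 2*(-3)))²) = 1/(-8 + 6*(-3*(5 - 6))²) = 1/(-8 + 6*(-3*(-1))²) = 1/(-8 + 6*3²) = 1/(-8 + 6*9) = 1/(-8 + 54) = 1/46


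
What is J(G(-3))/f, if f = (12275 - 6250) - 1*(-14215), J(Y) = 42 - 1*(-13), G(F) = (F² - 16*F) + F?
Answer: 1/368 ≈ 0.0027174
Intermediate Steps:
G(F) = F² - 15*F
J(Y) = 55 (J(Y) = 42 + 13 = 55)
f = 20240 (f = 6025 + 14215 = 20240)
J(G(-3))/f = 55/20240 = 55*(1/20240) = 1/368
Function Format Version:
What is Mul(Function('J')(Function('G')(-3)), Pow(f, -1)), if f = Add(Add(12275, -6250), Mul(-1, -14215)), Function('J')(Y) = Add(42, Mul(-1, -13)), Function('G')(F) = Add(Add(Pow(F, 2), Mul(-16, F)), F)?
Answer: Rational(1, 368) ≈ 0.0027174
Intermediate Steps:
Function('G')(F) = Add(Pow(F, 2), Mul(-15, F))
Function('J')(Y) = 55 (Function('J')(Y) = Add(42, 13) = 55)
f = 20240 (f = Add(6025, 14215) = 20240)
Mul(Function('J')(Function('G')(-3)), Pow(f, -1)) = Mul(55, Pow(20240, -1)) = Mul(55, Rational(1, 20240)) = Rational(1, 368)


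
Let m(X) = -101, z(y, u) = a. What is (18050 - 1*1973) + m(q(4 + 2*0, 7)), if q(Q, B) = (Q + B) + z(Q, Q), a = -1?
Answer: 15976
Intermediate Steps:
z(y, u) = -1
q(Q, B) = -1 + B + Q (q(Q, B) = (Q + B) - 1 = (B + Q) - 1 = -1 + B + Q)
(18050 - 1*1973) + m(q(4 + 2*0, 7)) = (18050 - 1*1973) - 101 = (18050 - 1973) - 101 = 16077 - 101 = 15976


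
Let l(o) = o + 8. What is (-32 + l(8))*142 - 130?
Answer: -2402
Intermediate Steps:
l(o) = 8 + o
(-32 + l(8))*142 - 130 = (-32 + (8 + 8))*142 - 130 = (-32 + 16)*142 - 130 = -16*142 - 130 = -2272 - 130 = -2402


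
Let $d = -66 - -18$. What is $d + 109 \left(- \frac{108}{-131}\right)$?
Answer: $\frac{5484}{131} \approx 41.863$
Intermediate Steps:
$d = -48$ ($d = -66 + 18 = -48$)
$d + 109 \left(- \frac{108}{-131}\right) = -48 + 109 \left(- \frac{108}{-131}\right) = -48 + 109 \left(\left(-108\right) \left(- \frac{1}{131}\right)\right) = -48 + 109 \cdot \frac{108}{131} = -48 + \frac{11772}{131} = \frac{5484}{131}$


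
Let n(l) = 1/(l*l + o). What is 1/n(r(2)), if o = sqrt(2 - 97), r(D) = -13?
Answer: 169 + I*sqrt(95) ≈ 169.0 + 9.7468*I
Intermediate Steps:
o = I*sqrt(95) (o = sqrt(-95) = I*sqrt(95) ≈ 9.7468*I)
n(l) = 1/(l**2 + I*sqrt(95)) (n(l) = 1/(l*l + I*sqrt(95)) = 1/(l**2 + I*sqrt(95)))
1/n(r(2)) = 1/(1/((-13)**2 + I*sqrt(95))) = 1/(1/(169 + I*sqrt(95))) = 169 + I*sqrt(95)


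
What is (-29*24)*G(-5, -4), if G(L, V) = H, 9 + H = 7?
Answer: 1392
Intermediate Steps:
H = -2 (H = -9 + 7 = -2)
G(L, V) = -2
(-29*24)*G(-5, -4) = -29*24*(-2) = -696*(-2) = 1392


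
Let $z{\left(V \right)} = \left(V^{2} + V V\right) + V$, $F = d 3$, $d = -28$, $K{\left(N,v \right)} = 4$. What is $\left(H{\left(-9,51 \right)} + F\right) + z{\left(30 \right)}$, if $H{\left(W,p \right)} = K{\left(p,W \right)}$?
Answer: $1750$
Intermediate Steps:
$H{\left(W,p \right)} = 4$
$F = -84$ ($F = \left(-28\right) 3 = -84$)
$z{\left(V \right)} = V + 2 V^{2}$ ($z{\left(V \right)} = \left(V^{2} + V^{2}\right) + V = 2 V^{2} + V = V + 2 V^{2}$)
$\left(H{\left(-9,51 \right)} + F\right) + z{\left(30 \right)} = \left(4 - 84\right) + 30 \left(1 + 2 \cdot 30\right) = -80 + 30 \left(1 + 60\right) = -80 + 30 \cdot 61 = -80 + 1830 = 1750$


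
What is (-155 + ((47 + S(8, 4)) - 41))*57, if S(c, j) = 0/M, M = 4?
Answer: -8493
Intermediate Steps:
S(c, j) = 0 (S(c, j) = 0/4 = 0*(1/4) = 0)
(-155 + ((47 + S(8, 4)) - 41))*57 = (-155 + ((47 + 0) - 41))*57 = (-155 + (47 - 41))*57 = (-155 + 6)*57 = -149*57 = -8493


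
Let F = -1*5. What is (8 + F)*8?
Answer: 24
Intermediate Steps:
F = -5
(8 + F)*8 = (8 - 5)*8 = 3*8 = 24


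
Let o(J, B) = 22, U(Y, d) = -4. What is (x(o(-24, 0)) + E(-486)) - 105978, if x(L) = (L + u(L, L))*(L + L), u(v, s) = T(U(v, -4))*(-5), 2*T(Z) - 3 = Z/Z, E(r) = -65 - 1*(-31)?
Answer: -105484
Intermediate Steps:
E(r) = -34 (E(r) = -65 + 31 = -34)
T(Z) = 2 (T(Z) = 3/2 + (Z/Z)/2 = 3/2 + (1/2)*1 = 3/2 + 1/2 = 2)
u(v, s) = -10 (u(v, s) = 2*(-5) = -10)
x(L) = 2*L*(-10 + L) (x(L) = (L - 10)*(L + L) = (-10 + L)*(2*L) = 2*L*(-10 + L))
(x(o(-24, 0)) + E(-486)) - 105978 = (2*22*(-10 + 22) - 34) - 105978 = (2*22*12 - 34) - 105978 = (528 - 34) - 105978 = 494 - 105978 = -105484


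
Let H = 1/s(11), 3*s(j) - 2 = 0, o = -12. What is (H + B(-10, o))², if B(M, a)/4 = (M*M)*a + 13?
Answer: 90117049/4 ≈ 2.2529e+7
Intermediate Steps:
s(j) = ⅔ (s(j) = ⅔ + (⅓)*0 = ⅔ + 0 = ⅔)
B(M, a) = 52 + 4*a*M² (B(M, a) = 4*((M*M)*a + 13) = 4*(M²*a + 13) = 4*(a*M² + 13) = 4*(13 + a*M²) = 52 + 4*a*M²)
H = 3/2 (H = 1/(⅔) = 3/2 ≈ 1.5000)
(H + B(-10, o))² = (3/2 + (52 + 4*(-12)*(-10)²))² = (3/2 + (52 + 4*(-12)*100))² = (3/2 + (52 - 4800))² = (3/2 - 4748)² = (-9493/2)² = 90117049/4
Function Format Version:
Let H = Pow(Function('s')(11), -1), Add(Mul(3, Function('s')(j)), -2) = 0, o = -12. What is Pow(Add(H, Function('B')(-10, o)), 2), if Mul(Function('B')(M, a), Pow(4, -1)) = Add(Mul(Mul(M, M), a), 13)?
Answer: Rational(90117049, 4) ≈ 2.2529e+7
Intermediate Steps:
Function('s')(j) = Rational(2, 3) (Function('s')(j) = Add(Rational(2, 3), Mul(Rational(1, 3), 0)) = Add(Rational(2, 3), 0) = Rational(2, 3))
Function('B')(M, a) = Add(52, Mul(4, a, Pow(M, 2))) (Function('B')(M, a) = Mul(4, Add(Mul(Mul(M, M), a), 13)) = Mul(4, Add(Mul(Pow(M, 2), a), 13)) = Mul(4, Add(Mul(a, Pow(M, 2)), 13)) = Mul(4, Add(13, Mul(a, Pow(M, 2)))) = Add(52, Mul(4, a, Pow(M, 2))))
H = Rational(3, 2) (H = Pow(Rational(2, 3), -1) = Rational(3, 2) ≈ 1.5000)
Pow(Add(H, Function('B')(-10, o)), 2) = Pow(Add(Rational(3, 2), Add(52, Mul(4, -12, Pow(-10, 2)))), 2) = Pow(Add(Rational(3, 2), Add(52, Mul(4, -12, 100))), 2) = Pow(Add(Rational(3, 2), Add(52, -4800)), 2) = Pow(Add(Rational(3, 2), -4748), 2) = Pow(Rational(-9493, 2), 2) = Rational(90117049, 4)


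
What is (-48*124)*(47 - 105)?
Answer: 345216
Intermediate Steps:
(-48*124)*(47 - 105) = -5952*(-58) = 345216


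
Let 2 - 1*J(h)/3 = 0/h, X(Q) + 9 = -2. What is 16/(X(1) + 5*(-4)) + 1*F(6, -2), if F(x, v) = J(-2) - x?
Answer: -16/31 ≈ -0.51613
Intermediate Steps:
X(Q) = -11 (X(Q) = -9 - 2 = -11)
J(h) = 6 (J(h) = 6 - 0/h = 6 - 3*0 = 6 + 0 = 6)
F(x, v) = 6 - x
16/(X(1) + 5*(-4)) + 1*F(6, -2) = 16/(-11 + 5*(-4)) + 1*(6 - 1*6) = 16/(-11 - 20) + 1*(6 - 6) = 16/(-31) + 1*0 = 16*(-1/31) + 0 = -16/31 + 0 = -16/31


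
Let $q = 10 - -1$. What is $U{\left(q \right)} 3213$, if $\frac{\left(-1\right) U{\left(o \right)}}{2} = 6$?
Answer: $-38556$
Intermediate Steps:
$q = 11$ ($q = 10 + 1 = 11$)
$U{\left(o \right)} = -12$ ($U{\left(o \right)} = \left(-2\right) 6 = -12$)
$U{\left(q \right)} 3213 = \left(-12\right) 3213 = -38556$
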